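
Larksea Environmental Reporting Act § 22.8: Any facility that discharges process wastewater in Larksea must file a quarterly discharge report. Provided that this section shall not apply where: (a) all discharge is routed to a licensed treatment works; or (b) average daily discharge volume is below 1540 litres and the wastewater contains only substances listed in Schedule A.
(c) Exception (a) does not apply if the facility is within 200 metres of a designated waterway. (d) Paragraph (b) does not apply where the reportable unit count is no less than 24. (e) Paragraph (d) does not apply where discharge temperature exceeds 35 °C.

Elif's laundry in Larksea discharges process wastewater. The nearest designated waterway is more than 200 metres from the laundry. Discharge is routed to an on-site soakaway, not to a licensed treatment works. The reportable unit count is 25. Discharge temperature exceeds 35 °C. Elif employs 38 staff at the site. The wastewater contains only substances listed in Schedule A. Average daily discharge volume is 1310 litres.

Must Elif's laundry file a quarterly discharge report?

Exception (a) fails — discharge is not routed to a licensed treatment works.
Exception (b)'s conditions are all satisfied: average daily discharge volume is 1310 litres, below the 1540 litres limit; the wastewater is Schedule-A-only. Considering the limiting provisions: (d) is triggered (the reportable unit count is 25, meeting the 24 threshold), but is displaced by (e): (e) applies — discharge temperature exceeds 35 °C. Exception (b) stands.

No — exception (b) applies; Elif's laundry is not required to file a quarterly discharge report.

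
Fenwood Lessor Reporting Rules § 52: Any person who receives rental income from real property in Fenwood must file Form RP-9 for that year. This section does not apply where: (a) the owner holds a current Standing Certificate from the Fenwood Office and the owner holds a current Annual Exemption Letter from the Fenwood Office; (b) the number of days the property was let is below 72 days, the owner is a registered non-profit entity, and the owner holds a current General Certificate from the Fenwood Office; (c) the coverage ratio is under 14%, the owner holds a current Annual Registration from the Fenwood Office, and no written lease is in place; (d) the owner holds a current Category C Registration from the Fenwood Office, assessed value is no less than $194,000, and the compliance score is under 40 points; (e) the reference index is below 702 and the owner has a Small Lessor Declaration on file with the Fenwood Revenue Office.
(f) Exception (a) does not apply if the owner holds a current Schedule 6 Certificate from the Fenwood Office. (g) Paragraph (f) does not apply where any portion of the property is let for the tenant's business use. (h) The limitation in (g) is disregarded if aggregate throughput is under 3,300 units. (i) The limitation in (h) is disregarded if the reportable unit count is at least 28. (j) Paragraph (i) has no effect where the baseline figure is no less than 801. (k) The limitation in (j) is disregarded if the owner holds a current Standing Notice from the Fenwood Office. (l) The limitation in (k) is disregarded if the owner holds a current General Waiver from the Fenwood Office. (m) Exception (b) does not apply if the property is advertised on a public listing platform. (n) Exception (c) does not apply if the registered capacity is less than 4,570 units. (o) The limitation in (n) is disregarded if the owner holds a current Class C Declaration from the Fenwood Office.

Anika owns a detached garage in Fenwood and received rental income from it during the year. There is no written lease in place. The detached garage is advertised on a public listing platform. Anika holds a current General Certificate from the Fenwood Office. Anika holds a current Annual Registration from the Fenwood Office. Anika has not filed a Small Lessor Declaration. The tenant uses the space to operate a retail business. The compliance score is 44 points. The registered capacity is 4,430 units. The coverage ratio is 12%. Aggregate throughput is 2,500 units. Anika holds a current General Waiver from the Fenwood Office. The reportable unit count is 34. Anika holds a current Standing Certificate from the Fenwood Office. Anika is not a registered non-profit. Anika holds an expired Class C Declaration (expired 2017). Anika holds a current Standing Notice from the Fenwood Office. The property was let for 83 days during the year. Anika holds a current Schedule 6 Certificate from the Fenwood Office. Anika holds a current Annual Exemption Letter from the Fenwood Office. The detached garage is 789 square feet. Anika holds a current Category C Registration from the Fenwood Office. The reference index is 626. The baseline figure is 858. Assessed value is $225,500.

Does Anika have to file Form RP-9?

Exception (a)'s conditions are all satisfied: a current Standing Certificate is held; a current Annual Exemption Letter is held. Turning to paragraphs (f)–(l): (f) operates against (a): a current Schedule 6 Certificate is held. (g) would limit (f) — the space is let for business use — but (h) sets (g) aside: (h) applies — aggregate throughput is 2,500 units, under the 3,300 units limit. (i) would limit (h) — the reportable unit count is 34, meeting the 28 threshold — but (j) sets (i) aside: (j) operates against (i): the baseline figure is 858, meeting the 801 threshold. (k) would limit (j) — a current Standing Notice is held — but (l) sets (k) aside: (l) operates against (k): a current General Waiver is held. Exception (a) does not apply.
Exception (b) requires that the number of days the property was let is below 72 days; but the number of days the property was let is 83 days, not below 72 days, so (b) is unavailable.
Exception (c): the coverage ratio is 12%, under the 14% limit; a current Annual Registration is held; there is no written lease — every condition holds. But applying paragraphs (n)–(o): (n) is engaged — the registered capacity is 4,430 units, less than the 4,570 units limit. (o) is not engaged (the Class C Declaration is not current), so (n) stands. (c) is therefore removed.
Exception (d) requires that the compliance score is under 40 points; but the compliance score is 44 points, not under 40 points, so (d) is unavailable.
Exception (e) does not apply: no Small Lessor Declaration is on file.
No exception is made out. Anika falls within the general rule.

Yes — Anika must file Form RP-9.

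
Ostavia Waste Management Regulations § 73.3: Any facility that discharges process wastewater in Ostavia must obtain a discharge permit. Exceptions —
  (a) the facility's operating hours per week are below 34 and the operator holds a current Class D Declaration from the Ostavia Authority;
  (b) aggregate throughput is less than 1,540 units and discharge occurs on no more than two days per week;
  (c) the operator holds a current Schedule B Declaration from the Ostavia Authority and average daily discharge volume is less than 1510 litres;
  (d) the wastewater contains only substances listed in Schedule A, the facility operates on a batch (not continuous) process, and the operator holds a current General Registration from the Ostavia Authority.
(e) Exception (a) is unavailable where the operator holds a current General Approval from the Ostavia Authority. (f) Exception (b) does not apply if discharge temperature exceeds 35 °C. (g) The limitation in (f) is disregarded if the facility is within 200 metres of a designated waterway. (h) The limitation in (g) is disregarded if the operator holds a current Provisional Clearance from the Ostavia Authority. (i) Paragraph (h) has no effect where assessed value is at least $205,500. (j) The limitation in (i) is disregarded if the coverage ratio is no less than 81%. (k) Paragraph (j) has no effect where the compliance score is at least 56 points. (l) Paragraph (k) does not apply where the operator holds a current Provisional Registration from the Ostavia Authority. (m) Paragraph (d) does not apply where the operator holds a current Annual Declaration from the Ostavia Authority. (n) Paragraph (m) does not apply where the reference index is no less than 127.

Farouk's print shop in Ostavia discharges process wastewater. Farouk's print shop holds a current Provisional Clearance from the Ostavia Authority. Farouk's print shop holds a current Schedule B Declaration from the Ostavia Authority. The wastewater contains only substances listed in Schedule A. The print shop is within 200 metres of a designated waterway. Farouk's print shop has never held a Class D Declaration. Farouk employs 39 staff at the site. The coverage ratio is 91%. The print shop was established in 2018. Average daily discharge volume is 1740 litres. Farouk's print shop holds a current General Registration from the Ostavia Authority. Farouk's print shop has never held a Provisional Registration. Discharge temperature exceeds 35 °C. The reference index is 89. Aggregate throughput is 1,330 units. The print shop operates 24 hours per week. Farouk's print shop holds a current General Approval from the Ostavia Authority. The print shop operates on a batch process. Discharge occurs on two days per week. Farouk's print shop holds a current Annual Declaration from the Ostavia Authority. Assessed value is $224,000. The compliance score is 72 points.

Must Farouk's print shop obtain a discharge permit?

No — exception (b) applies; Farouk's print shop is not required to obtain a discharge permit.

Exception (a) fails — there is no Class D Declaration in force.
Exception (b)'s conditions are all satisfied: aggregate throughput is 1,330 units, less than the 1,540 units limit; discharge occurs on no more than two days per week. Considering the limiting provisions: (f) is engaged (discharge temperature exceeds 35 °C), but yields to (g): (g) is engaged — the print shop is within 200 m of a designated waterway. (h) would limit (g) — a current Provisional Clearance is held — but (i) sets (h) aside: (i) operates against (h): assessed value is $224,000, meeting the $205,500 threshold. (j) would limit (i) — the coverage ratio is 91%, meeting the 81% threshold — but (k) sets (j) aside: (k) operates against (j): the compliance score is 72 points, meeting the 56 points threshold. (l) is not triggered (the Provisional Registration is not current), so (k) stands. Exception (b) stands.
Exception (c) requires that average daily discharge volume is less than 1510 litres; but average daily discharge volume is 1740 litres, not less than 1510 litres, so (c) is unavailable.
All of (d)'s requirements are met (the wastewater is Schedule-A-only; the facility operates on a batch process; a current General Registration is held). Turning to paragraphs (m)–(n): (m) is triggered — a current Annual Declaration is held. (n) is inapplicable (the reference index is 89, short of 127), so (m) stands. So (d) is unavailable.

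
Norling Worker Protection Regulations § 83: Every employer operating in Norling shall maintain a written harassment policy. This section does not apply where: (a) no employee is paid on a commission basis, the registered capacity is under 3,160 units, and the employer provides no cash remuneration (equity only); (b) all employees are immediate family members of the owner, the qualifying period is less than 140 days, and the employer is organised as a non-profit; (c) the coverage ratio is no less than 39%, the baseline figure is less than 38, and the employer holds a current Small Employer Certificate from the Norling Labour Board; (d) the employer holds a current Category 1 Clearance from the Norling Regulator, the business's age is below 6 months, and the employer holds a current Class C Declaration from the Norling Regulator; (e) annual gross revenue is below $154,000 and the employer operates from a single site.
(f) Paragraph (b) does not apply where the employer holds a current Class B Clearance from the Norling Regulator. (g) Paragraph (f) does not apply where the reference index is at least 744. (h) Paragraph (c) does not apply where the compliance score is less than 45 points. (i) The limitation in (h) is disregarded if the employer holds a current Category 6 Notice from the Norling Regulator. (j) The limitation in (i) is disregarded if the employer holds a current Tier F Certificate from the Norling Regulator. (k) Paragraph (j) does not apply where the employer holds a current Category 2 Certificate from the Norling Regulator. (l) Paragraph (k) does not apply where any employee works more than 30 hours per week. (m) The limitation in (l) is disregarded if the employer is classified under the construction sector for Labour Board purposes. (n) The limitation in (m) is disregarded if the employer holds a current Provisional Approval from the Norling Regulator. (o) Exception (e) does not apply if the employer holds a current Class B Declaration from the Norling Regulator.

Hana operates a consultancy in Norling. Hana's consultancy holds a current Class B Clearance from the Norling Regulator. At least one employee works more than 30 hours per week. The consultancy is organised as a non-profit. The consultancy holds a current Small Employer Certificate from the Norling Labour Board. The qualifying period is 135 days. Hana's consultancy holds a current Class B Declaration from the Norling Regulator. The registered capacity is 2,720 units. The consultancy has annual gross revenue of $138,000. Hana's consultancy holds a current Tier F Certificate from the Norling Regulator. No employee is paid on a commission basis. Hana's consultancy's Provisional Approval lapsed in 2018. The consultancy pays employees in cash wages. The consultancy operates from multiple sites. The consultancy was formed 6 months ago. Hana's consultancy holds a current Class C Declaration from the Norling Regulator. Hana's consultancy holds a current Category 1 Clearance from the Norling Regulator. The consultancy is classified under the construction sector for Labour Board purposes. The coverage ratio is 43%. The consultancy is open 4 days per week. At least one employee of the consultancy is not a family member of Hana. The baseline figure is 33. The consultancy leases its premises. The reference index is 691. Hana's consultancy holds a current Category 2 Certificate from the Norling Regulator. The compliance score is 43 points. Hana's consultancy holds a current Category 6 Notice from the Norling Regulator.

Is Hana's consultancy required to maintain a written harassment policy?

No — exception (c) applies; Hana's consultancy is not required to maintain a written harassment policy.

Exception (a) fails — employees are paid cash wages.
Exception (b) requires that all employees are immediate family members of the owner; but at least one employee is not a family member, so (b) is unavailable.
Exception (c) is satisfied on its face — the coverage ratio is 43%, meeting the 39% threshold; the baseline figure is 33, less than the 38 limit; a current Small Employer Certificate is held. Under paragraphs (h)–(n): (h) would limit (c) — the compliance score is 43 points, less than the 45 points limit — but (i) sets (h) aside: (i) applies — a current Category 6 Notice is held. (j) is triggered (a current Tier F Certificate is held), but is set aside by (k): (k) operates — a current Category 2 Certificate is held. (l) would limit (k) — at least one employee exceeds 30 hours/week — but (m) sets (l) aside: (m) operates — the consultancy is classified under the construction sector. (n), which would lift (m), is inapplicable — the Provisional Approval is not current. Exception (c) stands.
Exception (d) fails — the business's age is 6 months, not below 6 months.
Exception (e) does not apply: the employer operates from multiple sites.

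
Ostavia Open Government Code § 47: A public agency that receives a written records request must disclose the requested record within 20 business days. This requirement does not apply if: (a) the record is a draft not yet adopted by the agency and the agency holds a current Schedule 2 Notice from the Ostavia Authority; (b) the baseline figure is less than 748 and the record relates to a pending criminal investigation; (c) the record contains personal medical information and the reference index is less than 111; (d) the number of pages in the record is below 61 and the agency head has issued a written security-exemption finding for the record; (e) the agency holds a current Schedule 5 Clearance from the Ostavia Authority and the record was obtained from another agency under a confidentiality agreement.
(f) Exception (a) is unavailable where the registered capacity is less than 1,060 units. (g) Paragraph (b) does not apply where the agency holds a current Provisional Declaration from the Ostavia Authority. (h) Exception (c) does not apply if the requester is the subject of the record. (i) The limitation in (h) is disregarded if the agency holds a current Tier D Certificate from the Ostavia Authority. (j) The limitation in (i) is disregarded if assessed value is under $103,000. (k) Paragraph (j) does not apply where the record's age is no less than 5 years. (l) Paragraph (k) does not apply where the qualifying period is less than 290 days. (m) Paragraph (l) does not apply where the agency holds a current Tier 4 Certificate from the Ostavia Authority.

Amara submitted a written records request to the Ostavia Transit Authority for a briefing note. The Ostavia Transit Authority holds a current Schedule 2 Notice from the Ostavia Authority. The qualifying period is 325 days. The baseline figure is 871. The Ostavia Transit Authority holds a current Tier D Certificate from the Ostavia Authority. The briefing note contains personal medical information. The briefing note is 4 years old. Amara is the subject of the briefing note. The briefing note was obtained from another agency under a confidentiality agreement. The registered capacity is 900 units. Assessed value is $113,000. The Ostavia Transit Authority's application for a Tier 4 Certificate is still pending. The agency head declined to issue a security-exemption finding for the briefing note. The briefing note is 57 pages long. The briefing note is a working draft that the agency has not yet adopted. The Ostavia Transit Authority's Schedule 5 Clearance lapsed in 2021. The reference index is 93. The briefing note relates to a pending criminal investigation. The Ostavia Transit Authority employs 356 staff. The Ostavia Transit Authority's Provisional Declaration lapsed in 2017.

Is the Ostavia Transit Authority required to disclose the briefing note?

All of (a)'s requirements are met (the briefing note is an unadopted draft; a current Schedule 2 Notice is held). But: (f) applies — the registered capacity is 900 units, less than the 1,060 units limit. So (a) is unavailable.
Exception (b) requires that the baseline figure is less than 748; but the baseline figure is 871, not less than 748, so (b) is unavailable.
Exception (c) is satisfied on its face — the briefing note contains personal medical information; the reference index is 93, less than the 111 limit. Under paragraphs (h)–(m): (h) operates (Amara is the subject of the briefing note), but is displaced by (i): (i) is triggered — a current Tier D Certificate is held. (j), which would lift (i), is not triggered — assessed value is $113,000, not under $103,000. So (c) applies.
Exception (d) does not apply: the agency head declined to issue a security-exemption finding.
Exception (e) does not apply: the Schedule 5 Clearance is not current.

No — exception (c) applies; the Ostavia Transit Authority is not required to disclose the briefing note.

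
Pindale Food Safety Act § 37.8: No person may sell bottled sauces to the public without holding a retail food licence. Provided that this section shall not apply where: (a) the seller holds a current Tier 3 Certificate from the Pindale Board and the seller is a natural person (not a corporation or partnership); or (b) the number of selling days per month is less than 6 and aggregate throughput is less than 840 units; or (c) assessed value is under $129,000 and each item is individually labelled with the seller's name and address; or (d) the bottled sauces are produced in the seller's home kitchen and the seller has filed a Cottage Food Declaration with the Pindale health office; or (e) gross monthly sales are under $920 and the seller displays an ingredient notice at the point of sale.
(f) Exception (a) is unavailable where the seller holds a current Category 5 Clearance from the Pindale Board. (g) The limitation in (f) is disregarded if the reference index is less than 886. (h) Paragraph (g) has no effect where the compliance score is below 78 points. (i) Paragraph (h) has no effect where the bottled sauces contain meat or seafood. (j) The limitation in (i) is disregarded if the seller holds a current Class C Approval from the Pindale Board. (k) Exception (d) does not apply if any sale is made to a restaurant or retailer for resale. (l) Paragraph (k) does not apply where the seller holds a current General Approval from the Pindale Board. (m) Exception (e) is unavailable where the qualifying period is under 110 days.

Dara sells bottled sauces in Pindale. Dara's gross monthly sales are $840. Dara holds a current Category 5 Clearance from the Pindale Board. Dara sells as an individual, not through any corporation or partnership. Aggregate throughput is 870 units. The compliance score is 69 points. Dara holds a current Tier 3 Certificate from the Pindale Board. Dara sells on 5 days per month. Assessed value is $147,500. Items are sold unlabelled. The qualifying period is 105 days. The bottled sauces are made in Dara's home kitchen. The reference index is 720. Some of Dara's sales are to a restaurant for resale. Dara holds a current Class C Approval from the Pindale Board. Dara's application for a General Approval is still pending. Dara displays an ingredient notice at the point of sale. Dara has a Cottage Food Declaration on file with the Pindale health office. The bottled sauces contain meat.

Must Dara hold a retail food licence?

Yes — Dara must hold a retail food licence.

Exception (a) is satisfied on its face — a current Tier 3 Certificate is held; the seller is a natural person. Turning to paragraphs (f)–(j): (f) is engaged — a current Category 5 Clearance is held. (g) would limit (f) — the reference index is 720, less than the 886 limit — but (h) sets (g) aside: (h) operates against (g): the compliance score is 69 points, below the 78 points limit. (i) would limit (h) — the bottled sauces contain meat — but (j) sets (i) aside: (j) is engaged — a current Class C Approval is held. So (a) is unavailable.
Exception (b) requires that aggregate throughput is less than 840 units; but aggregate throughput is 870 units, not less than 840 units, so (b) is unavailable.
Exception (c) requires that assessed value is under $129,000; but assessed value is $147,500, not under $129,000, so (c) is unavailable.
Exception (d)'s conditions are all satisfied: the bottled sauces are home-kitchen produced; a Cottage Food Declaration is on file. Turning to paragraphs (k)–(l): (k) operates against (d): some sales are to a restaurant for resale. (l) is not triggered (no current General Approval is held), so (k) stands. Exception (d) does not apply.
Exception (e)'s conditions are all satisfied: gross monthly sales are $840, under the $920 limit; an ingredient notice is displayed. Turning to paragraph (m): (m) is triggered — the qualifying period is 105 days, under the 110 days limit. (e) is therefore removed.
No exception is made out. Dara falls within the general rule.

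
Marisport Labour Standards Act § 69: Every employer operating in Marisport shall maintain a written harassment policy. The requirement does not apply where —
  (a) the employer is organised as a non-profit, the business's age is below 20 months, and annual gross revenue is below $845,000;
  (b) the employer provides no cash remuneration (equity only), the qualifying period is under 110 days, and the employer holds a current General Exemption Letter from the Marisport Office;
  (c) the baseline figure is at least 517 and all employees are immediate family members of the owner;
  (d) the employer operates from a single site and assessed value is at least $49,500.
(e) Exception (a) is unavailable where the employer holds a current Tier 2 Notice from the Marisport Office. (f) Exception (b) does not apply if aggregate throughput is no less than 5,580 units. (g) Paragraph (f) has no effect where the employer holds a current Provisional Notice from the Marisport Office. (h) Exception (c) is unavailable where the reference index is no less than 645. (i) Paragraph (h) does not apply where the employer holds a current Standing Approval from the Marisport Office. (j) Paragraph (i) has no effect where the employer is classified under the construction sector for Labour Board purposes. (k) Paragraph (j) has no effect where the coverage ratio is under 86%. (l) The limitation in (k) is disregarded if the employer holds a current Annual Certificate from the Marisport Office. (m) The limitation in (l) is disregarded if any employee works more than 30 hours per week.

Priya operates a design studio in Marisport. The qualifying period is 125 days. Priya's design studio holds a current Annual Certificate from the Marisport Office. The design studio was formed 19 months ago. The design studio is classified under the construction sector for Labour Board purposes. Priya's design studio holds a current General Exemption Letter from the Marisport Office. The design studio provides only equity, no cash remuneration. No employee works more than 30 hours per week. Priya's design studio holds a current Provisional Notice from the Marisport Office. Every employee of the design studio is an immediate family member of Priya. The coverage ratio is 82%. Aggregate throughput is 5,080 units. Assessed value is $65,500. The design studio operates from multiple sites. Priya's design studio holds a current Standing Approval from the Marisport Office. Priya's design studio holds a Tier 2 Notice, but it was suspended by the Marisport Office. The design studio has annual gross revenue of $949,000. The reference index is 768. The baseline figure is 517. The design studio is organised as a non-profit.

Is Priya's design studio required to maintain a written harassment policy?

Exception (a) requires that annual gross revenue is below $845,000; but annual gross revenue is $949,000, not below $845,000, so (a) is unavailable.
Exception (b) requires that the qualifying period is under 110 days; but the qualifying period is 125 days, not under 110 days, so (b) is unavailable.
Exception (c) is satisfied on its face — the baseline figure is 517, meeting the 517 threshold; every employee is an immediate family member. But: (h) operates — the reference index is 768, meeting the 645 threshold. (i) would limit (h) — a current Standing Approval is held — but (j) sets (i) aside: (j) operates against (i): the design studio is classified under the construction sector. (k) would limit (j) — the coverage ratio is 82%, under the 86% limit — but (l) sets (k) aside: (l) operates against (k): a current Annual Certificate is held. (m), which would lift (l), is not triggered — no employee exceeds 30 hours/week. So (c) is unavailable.
Exception (d) requires that the employer operates from a single site; but the employer operates from multiple sites, so (d) is unavailable.
No exception is made out. Priya's design studio falls within the general rule.

Yes — Priya's design studio must maintain a written harassment policy.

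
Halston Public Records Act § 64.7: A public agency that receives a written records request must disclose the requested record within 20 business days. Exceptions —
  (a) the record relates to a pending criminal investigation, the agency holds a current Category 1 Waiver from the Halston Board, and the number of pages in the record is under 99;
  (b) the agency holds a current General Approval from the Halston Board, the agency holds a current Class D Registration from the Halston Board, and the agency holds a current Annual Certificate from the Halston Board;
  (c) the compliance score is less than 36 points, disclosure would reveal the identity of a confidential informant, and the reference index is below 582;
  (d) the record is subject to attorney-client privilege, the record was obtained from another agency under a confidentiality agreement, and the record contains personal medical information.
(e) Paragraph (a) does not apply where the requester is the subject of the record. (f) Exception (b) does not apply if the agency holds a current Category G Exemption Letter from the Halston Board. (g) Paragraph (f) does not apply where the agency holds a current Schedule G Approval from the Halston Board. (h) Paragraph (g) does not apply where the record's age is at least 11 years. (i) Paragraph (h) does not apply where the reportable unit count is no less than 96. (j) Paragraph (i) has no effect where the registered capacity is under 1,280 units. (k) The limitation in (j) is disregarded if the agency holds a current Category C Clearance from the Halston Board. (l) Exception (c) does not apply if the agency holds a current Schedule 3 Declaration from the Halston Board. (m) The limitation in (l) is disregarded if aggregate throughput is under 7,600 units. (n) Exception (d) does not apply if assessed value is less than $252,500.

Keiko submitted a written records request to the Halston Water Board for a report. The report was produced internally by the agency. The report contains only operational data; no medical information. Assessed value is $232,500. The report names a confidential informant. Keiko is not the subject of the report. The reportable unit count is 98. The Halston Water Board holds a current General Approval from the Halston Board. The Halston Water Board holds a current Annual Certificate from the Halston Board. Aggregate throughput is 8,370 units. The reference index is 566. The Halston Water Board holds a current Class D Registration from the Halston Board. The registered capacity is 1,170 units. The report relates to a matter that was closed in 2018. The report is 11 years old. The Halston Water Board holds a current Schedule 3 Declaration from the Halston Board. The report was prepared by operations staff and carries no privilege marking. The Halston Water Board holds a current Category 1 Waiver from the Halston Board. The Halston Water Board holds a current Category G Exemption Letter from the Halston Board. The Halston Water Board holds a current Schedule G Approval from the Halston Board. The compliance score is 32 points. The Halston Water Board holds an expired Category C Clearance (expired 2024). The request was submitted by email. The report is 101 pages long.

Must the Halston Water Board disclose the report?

Yes — the Halston Water Board must disclose the report.

Exception (a) does not apply: the report relates to a closed matter.
Exception (b) is satisfied on its face — a current General Approval is held; a current Class D Registration is held; a current Annual Certificate is held. However, paragraphs (f)–(k) must be considered: (f) operates against (b): a current Category G Exemption Letter is held. (g) would limit (f) — a current Schedule G Approval is held — but (h) sets (g) aside: (h) is triggered — the record's age is 11 years, meeting the 11 years threshold. (i) would limit (h) — the reportable unit count is 98, meeting the 96 threshold — but (j) sets (i) aside: (j) is triggered — the registered capacity is 1,170 units, under the 1,280 units limit. (k) is inapplicable (no current Category C Clearance is held), so (j) stands. Exception (b) does not apply.
Exception (c)'s conditions are all satisfied: the compliance score is 32 points, less than the 36 points limit; the report names a confidential informant; the reference index is 566, below the 582 limit. But: (l) operates against (c): a current Schedule 3 Declaration is held. (m) is not engaged (aggregate throughput is 8,370 units, not under 7,600 units), so (l) stands. (c) is therefore removed.
Exception (d) fails — the report carries no privilege marking.
Every exception is unavailable, so the rule governs.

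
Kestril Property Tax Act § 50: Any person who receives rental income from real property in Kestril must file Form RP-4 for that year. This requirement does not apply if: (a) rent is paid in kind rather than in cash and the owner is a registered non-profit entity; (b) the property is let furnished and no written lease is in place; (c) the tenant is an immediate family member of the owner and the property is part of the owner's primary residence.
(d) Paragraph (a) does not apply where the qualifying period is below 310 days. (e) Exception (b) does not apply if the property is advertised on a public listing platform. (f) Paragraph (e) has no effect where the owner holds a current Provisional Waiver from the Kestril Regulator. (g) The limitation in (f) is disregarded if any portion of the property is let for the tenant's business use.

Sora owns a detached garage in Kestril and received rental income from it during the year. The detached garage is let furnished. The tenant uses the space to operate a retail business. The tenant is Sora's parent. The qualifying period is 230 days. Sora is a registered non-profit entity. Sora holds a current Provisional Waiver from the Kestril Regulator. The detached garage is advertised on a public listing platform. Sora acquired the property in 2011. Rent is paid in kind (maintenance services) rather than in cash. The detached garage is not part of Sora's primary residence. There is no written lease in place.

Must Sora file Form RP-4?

Exception (a)'s conditions are all satisfied: rent is paid in kind; Sora is a registered non-profit. Turning to paragraph (d): (d) operates against (a): the qualifying period is 230 days, below the 310 days limit. So (a) is unavailable.
Exception (b)'s conditions are all satisfied: the property is let furnished; there is no written lease. But: (e) operates against (b): the property is publicly advertised. (f) would limit (e) — a current Provisional Waiver is held — but (g) sets (f) aside: (g) operates against (f): the space is let for business use. Exception (b) does not apply.
Exception (c) requires that the property is part of the owner's primary residence; but the detached garage is not part of the primary residence, so (c) is unavailable.
No exception displaces § 50.

Yes — Sora must file Form RP-4.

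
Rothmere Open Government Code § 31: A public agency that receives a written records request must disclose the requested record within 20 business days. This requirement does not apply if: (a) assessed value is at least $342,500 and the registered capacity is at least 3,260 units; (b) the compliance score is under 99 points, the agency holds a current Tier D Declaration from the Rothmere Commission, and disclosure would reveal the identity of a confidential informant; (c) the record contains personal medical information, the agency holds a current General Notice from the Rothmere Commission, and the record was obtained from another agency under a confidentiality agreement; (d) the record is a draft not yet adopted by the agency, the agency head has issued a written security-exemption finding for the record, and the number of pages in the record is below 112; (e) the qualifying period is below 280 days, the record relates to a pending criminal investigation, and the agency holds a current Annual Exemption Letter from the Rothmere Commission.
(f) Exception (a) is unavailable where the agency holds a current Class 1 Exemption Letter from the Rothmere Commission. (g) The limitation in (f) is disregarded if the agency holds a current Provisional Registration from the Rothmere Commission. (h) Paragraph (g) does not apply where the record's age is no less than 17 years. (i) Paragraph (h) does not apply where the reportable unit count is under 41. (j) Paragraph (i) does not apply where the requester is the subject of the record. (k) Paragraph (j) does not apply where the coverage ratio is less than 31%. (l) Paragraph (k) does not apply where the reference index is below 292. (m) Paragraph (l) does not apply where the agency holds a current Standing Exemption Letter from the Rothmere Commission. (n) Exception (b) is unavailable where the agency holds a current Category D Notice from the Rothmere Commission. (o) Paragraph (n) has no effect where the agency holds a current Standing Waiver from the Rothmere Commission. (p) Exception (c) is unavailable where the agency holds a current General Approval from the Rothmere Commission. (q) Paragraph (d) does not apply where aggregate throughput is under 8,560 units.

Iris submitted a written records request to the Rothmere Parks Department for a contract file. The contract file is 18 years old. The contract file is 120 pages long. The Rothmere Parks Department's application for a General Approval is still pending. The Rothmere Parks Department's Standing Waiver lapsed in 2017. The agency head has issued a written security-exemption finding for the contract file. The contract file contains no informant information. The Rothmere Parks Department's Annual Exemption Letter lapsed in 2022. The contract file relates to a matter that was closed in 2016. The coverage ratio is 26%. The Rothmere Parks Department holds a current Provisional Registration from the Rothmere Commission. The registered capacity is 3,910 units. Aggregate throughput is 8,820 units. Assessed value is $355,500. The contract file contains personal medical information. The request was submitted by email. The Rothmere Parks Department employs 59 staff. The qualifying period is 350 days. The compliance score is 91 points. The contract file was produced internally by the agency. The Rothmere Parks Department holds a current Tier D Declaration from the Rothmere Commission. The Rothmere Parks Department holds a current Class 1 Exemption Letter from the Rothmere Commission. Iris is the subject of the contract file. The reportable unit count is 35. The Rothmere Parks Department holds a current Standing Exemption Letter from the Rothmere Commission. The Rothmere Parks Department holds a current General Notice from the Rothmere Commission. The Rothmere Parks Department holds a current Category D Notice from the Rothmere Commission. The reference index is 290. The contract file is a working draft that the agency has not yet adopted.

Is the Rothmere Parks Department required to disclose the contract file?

No — exception (a) applies; the Rothmere Parks Department is not required to disclose the contract file.

Exception (a)'s conditions are all satisfied: assessed value is $355,500, meeting the $342,500 threshold; the registered capacity is 3,910 units, meeting the 3,260 units threshold. Applying paragraphs (f)–(m): (f) operates (a current Class 1 Exemption Letter is held), but is itself disapplied by (g): (g) operates against (f): a current Provisional Registration is held. (h) is engaged (the record's age is 18 years, meeting the 17 years threshold), but is set aside by (i): (i) operates against (h): the reportable unit count is 35, under the 41 limit. (j) would limit (i) — Iris is the subject of the contract file — but (k) sets (j) aside: (k) operates — the coverage ratio is 26%, less than the 31% limit. (l) would limit (k) — the reference index is 290, below the 292 limit — but (m) sets (l) aside: (m) is triggered — a current Standing Exemption Letter is held. So (a) applies.
Exception (b) requires that disclosure would reveal the identity of a confidential informant; but the contract file contains no informant information, so (b) is unavailable.
Exception (c) requires that the record was obtained from another agency under a confidentiality agreement; but the contract file was produced internally, so (c) is unavailable.
Exception (d) fails — the number of pages in the record is 120, not below 112.
Exception (e) does not apply: the qualifying period is 350 days, not below 280 days.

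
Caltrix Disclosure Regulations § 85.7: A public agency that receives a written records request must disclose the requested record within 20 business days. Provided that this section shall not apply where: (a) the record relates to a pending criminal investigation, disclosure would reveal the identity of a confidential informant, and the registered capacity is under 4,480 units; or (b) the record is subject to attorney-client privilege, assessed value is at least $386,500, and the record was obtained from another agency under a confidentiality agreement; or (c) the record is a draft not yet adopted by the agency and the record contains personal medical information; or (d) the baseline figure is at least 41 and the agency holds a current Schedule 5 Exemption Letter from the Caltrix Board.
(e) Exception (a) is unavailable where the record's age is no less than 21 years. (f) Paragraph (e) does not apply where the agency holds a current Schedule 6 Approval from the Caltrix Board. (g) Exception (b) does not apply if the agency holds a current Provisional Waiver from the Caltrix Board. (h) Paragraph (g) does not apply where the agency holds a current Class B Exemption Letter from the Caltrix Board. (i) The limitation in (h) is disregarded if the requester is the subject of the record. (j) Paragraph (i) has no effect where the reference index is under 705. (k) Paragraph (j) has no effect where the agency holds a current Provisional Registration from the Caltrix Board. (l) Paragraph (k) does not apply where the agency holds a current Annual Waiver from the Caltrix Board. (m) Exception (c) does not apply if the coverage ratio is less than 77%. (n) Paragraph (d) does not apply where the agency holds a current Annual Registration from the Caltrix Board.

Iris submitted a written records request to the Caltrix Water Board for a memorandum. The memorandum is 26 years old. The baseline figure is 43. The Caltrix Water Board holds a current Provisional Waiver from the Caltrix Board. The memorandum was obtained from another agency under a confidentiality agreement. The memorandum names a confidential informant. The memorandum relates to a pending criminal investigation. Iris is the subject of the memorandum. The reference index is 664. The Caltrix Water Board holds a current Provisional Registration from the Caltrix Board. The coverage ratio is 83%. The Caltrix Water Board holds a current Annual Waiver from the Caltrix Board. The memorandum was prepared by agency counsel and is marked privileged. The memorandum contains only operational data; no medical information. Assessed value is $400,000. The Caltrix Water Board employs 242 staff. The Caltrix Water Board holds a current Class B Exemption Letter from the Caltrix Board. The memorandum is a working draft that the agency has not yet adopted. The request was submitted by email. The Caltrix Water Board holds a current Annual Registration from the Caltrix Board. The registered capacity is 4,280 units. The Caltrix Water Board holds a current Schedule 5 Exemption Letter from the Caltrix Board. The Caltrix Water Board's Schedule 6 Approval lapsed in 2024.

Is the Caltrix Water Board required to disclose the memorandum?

Exception (a): the memorandum relates to a pending investigation; the memorandum names a confidential informant; the registered capacity is 4,280 units, under the 4,480 units limit — every condition holds. Turning to paragraphs (e)–(f): (e) operates against (a): the record's age is 26 years, meeting the 21 years threshold. (f), which would lift (e), is not engaged — the Schedule 6 Approval is not current. Exception (a) does not apply.
Exception (b) is satisfied on its face — the memorandum is privileged; assessed value is $400,000, meeting the $386,500 threshold; the memorandum was obtained under a confidentiality agreement. As to paragraphs (g)–(l): (g) would limit (b) — a current Provisional Waiver is held — but (h) sets (g) aside: (h) operates against (g): a current Class B Exemption Letter is held. (i) would limit (h) — Iris is the subject of the memorandum — but (j) sets (i) aside: (j) operates — the reference index is 664, under the 705 limit. (k) is triggered (a current Provisional Registration is held), but is displaced by (l): (l) is engaged — a current Annual Waiver is held. So (b) applies.
Exception (c) fails — the memorandum contains only operational data.
Exception (d)'s conditions are all satisfied: the baseline figure is 43, meeting the 41 threshold; a current Schedule 5 Exemption Letter is held. However, paragraph (n) must be considered: (n) operates against (d): a current Annual Registration is held. So (d) is unavailable.

No — exception (b) applies; the Caltrix Water Board is not required to disclose the memorandum.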